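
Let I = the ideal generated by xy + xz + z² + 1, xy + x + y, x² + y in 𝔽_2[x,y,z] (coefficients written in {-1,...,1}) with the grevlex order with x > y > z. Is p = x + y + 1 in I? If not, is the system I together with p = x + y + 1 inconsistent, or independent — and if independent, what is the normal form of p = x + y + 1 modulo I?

x + y + 1 is independent of I; its normal form modulo I is x + y + 1.

First compute the reduced Gröbner basis of I by Buchberger's algorithm.
f_1 = xy + xz + z² + 1, LT = xy.
f_2 = xy + x + y, LT = xy.
f_3 = x² + y, LT = x².

S(f_1,f_2): lcm = xy. S = xz + z² + x + y + 1.
  leading term xz: no divisor's leading term divides it; move xz to the remainder.
  leading term z²: no divisor's leading term divides it; move z² to the remainder.
  leading term x: no divisor's leading term divides it; move x to the remainder.
  leading term y: no divisor's leading term divides it; move y to the remainder.
  leading term 1: no divisor's leading term divides it; move 1 to the remainder.
  remainder xz + z² + x + y + 1 ≠ 0; add h_4 = xz + z² + x + y + 1 to the basis.

S(f_1,f_3): lcm = x²y. S = x²z + xz² + y² + x.
  leading term x²z: subtract (z)·f_3 from x²z + xz² + y² + x → xz² + y² + yz + x
  leading term xz²: subtract (z)·h_4 from xz² + y² + yz + x → z³ + y² + xz + x + z
  leading term z³: no divisor's leading term divides it; move z³ to the remainder.
  leading term y²: no divisor's leading term divides it; move y² to the remainder.
  leading term xz: subtract (1)·h_4 from xz + x + z → z² + y + z + 1
  leading term z²: no divisor's leading term divides it; move z² to the remainder.
  leading term y: no divisor's leading term divides it; move y to the remainder.
  leading term z: no divisor's leading term divides it; move z to the remainder.
  leading term 1: no divisor's leading term divides it; move 1 to the remainder.
  remainder z³ + y² + z² + y + z + 1 ≠ 0; add h_5 = z³ + y² + z² + y + z + 1 to the basis.

S(f_2,f_3): lcm = x²y. S = x² + xy + y².
  leading term x²: subtract (1)·f_3 from x² + xy + y² → xy + y² + y
  leading term xy: subtract (1)·f_1 from xy + y² + y → y² + xz + z² + y + 1
  leading term y²: no divisor's leading term divides it; move y² to the remainder.
  leading term xz: subtract (1)·h_4 from xz + z² + y + 1 → x
  leading term x: no divisor's leading term divides it; move x to the remainder.
  remainder y² + x ≠ 0; add h_6 = y² + x to the basis.

S(f_1,h_4): lcm = xyz. S = xz² + yz² + z³ + xy + y² + y + z.
  leading term xz²: subtract (z)·h_4 from xz² + yz² + z³ + xy + y² + y + z → yz² + xy + y² + xz + yz + y
  leading term yz²: no divisor's leading term divides it; move yz² to the remainder.
  leading term xy: subtract (1)·f_1 from xy + y² + xz + yz + y → y² + yz + z² + y + 1
  leading term y²: subtract (1)·h_6 from y² + yz + z² + y + 1 → yz + z² + x + y + 1
  leading term yz: no divisor's leading term divides it; move yz to the remainder.
  leading term z²: no divisor's leading term divides it; move z² to the remainder.
  leading term x: no divisor's leading term divides it; move x to the remainder.
  leading term y: no divisor's leading term divides it; move y to the remainder.
  leading term 1: no divisor's leading term divides it; move 1 to the remainder.
  remainder yz² + yz + z² + x + y + 1 ≠ 0; add h_7 = yz² + yz + z² + x + y + 1 to the basis.

The other S-polynomials (S(f_2,h_4), S(f_3,h_4), S(f_1,h_5), S(f_2,h_5), S(f_3,h_5), S(h_4,h_5), S(f_1,h_6), S(f_2,h_6), S(f_3,h_6), S(h_4,h_6), S(h_5,h_6), S(f_1,h_7), S(f_2,h_7), S(f_3,h_7), S(h_4,h_7), S(h_5,h_7), S(h_6,h_7)) all reduce to 0 modulo the current basis, so we have a Gröbner basis.
Inter-reduce: drop elements whose leading term is divisible by another's, tail-reduce, and make monic.
Reduced Gröbner basis: {yz² + yz + z² + x + y + 1, z³ + z² + x + y + z + 1, x² + y, xy + x + y, y² + x, xz + z² + x + y + 1}.
Label its elements g_1 = yz² + yz + z² + x + y + 1, g_2 = z³ + z² + x + y + z + 1, g_3 = x² + y, g_4 = xy + x + y, g_5 = y² + x, g_6 = xz + z² + x + y + 1.

Reduce p = x + y + 1 modulo G:
  leading term x: no divisor's leading term divides it; move x to the remainder.
  leading term y: no divisor's leading term divides it; move y to the remainder.
  leading term 1: no divisor's leading term divides it; move 1 to the remainder.
  normal form = x + y + 1.
The normal form is nonzero, so p ∉ I. Since p minus its normal form lies in I, I + (p) = I + (r) where r = x + y + 1; decide whether this ideal is the whole ring.
Run Buchberger on G together with r (pairs among the g_i already reduce to 0 since G is a Gröbner basis):
g_1 = yz² + yz + z² + x + y + 1, LT = yz².
g_2 = z³ + z² + x + y + z + 1, LT = z³.
g_3 = x² + y, LT = x².
g_4 = xy + x + y, LT = xy.
g_5 = y² + x, LT = y².
g_6 = xz + z² + x + y + 1, LT = xz.
r = x + y + 1, LT = x.

S(g_6,r): lcm = xz. S = yz + z² + x + y + z + 1.
  leading term yz: no divisor's leading term divides it; move yz to the remainder.
  leading term z²: no divisor's leading term divides it; move z² to the remainder.
  leading term x: subtract (1)·r from x + y + z + 1 → z
  leading term z: no divisor's leading term divides it; move z to the remainder.
  remainder yz + z² + z ≠ 0; add m_8 = yz + z² + z to the basis.

The other S-polynomials (S(g_1,g_2), S(g_1,g_3), S(g_1,g_4), S(g_1,g_5), S(g_1,g_6), S(g_1,r), S(g_2,g_3), S(g_2,g_4), S(g_2,g_5), S(g_2,g_6), S(g_2,r), S(g_3,g_4), S(g_3,g_5), S(g_3,g_6), S(g_3,r), S(g_4,g_5), S(g_4,g_6), S(g_4,r), S(g_5,g_6), S(g_5,r), S(g_1,m_8), S(g_2,m_8), S(g_3,m_8), S(g_4,m_8), S(g_5,m_8), S(g_6,m_8), S(r,m_8)) all reduce to 0 modulo the current basis, so we have a Gröbner basis.
Inter-reduce: drop elements whose leading term is divisible by another's, tail-reduce, and make monic.
Reduced Gröbner basis: {z³ + z² + z, y² + y + 1, yz + z² + z, x + y + 1}.
The reduced Gröbner basis of I + (p) is {z³ + z² + z, y² + y + 1, yz + z² + z, x + y + 1} ≠ {1}, a proper ideal, so the enlarged system stays consistent: p is independent of I, with normal form x + y + 1.

Ideal membership is decidable via reduction modulo a Gröbner basis.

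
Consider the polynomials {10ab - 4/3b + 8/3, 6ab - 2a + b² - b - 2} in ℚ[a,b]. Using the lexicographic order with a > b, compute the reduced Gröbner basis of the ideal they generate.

f_1 = 10ab - 4/3b + 8/3, LT = ab.
f_2 = 6ab - 2a + b² - b - 2, LT = ab.

S(f_1,f_2): lcm = ab. S = ⅓a - ⅙b² + 1/30b + ⅗.
  leading term a: no divisor's leading term divides it; move ⅓a to the remainder.
  leading term b²: no divisor's leading term divides it; move -⅙b² to the remainder.
  leading term b: no divisor's leading term divides it; move 1/30b to the remainder.
  leading term 1: no divisor's leading term divides it; move ⅗ to the remainder.
  remainder ⅓a - ⅙b² + 1/30b + ⅗ ≠ 0; add g_3 = ⅓a - ⅙b² + 1/30b + ⅗ to the basis.

S(f_1,g_3): lcm = ab. S = ½b³ - 1/10b² - 29/15b + 4/15.
  leading term b³: no divisor's leading term divides it; move ½b³ to the remainder.
  leading term b²: no divisor's leading term divides it; move -1/10b² to the remainder.
  leading term b: no divisor's leading term divides it; move -29/15b to the remainder.
  leading term 1: no divisor's leading term divides it; move 4/15 to the remainder.
  remainder ½b³ - 1/10b² - 29/15b + 4/15 ≠ 0; add g_4 = ½b³ - 1/10b² - 29/15b + 4/15 to the basis.

S(f_2,g_3): lcm = ab. S = -⅓a + ½b³ + 1/15b² - 59/30b - ⅓.
  leading term a: subtract (-1)·g_3 from -⅓a + ½b³ + 1/15b² - 59/30b - ⅓ → ½b³ - 1/10b² - 29/15b + 4/15
  leading term b³: subtract (1)·g_4 from ½b³ - 1/10b² - 29/15b + 4/15 → 0
  remainder 0.

S(f_1,g_4): lcm = ab³. S = ⅕ab² + 58/15ab - 8/15a - 2/15b³ + 4/15b².
  leading term ab²: subtract (1/50b)·f_1 from ⅕ab² + 58/15ab - 8/15a - 2/15b³ + 4/15b² → 58/15ab - 8/15a - 2/15b³ + 22/75b² - 4/75b
  leading term ab: subtract (29/75)·f_1 from 58/15ab - 8/15a - 2/15b³ + 22/75b² - 4/75b → -8/15a - 2/15b³ + 22/75b² + 104/225b - 232/225
  leading term a: subtract (-8/5)·g_3 from -8/15a - 2/15b³ + 22/75b² + 104/225b - 232/225 → -2/15b³ + 2/75b² + 116/225b - 16/225
  leading term b³: subtract (-4/15)·g_4 from -2/15b³ + 2/75b² + 116/225b - 16/225 → 0
  remainder 0.

S(f_2,g_4): lcm = ab³. S = -2/15ab² + 58/15ab - 8/15a + ⅙b⁴ - ⅙b³ - ⅓b².
  leading term ab²: subtract (-1/75b)·f_1 from -2/15ab² + 58/15ab - 8/15a + ⅙b⁴ - ⅙b³ - ⅓b² → 58/15ab - 8/15a + ⅙b⁴ - ⅙b³ - 79/225b² + 8/225b
  leading term ab: subtract (29/75)·f_1 from 58/15ab - 8/15a + ⅙b⁴ - ⅙b³ - 79/225b² + 8/225b → -8/15a + ⅙b⁴ - ⅙b³ - 79/225b² + 124/225b - 232/225
  leading term a: subtract (-8/5)·g_3 from -8/15a + ⅙b⁴ - ⅙b³ - 79/225b² + 124/225b - 232/225 → ⅙b⁴ - ⅙b³ - 139/225b² + 136/225b - 16/225
  leading term b⁴: subtract (⅓b)·g_4 from ⅙b⁴ - ⅙b³ - 139/225b² + 136/225b - 16/225 → -2/15b³ + 2/75b² + 116/225b - 16/225
  leading term b³: subtract (-4/15)·g_4 from -2/15b³ + 2/75b² + 116/225b - 16/225 → 0
  remainder 0.

S(g_3,g_4): leading monomials are coprime, so the S-polynomial reduces to 0 (Buchberger's first criterion).
Every S-polynomial of the final basis reduces to 0, so we have a Gröbner basis.
Inter-reduce: drop elements whose leading term is divisible by another's, tail-reduce, and make monic.

G = {a - ½b² + 1/10b + 9/5, b³ - ⅕b² - 58/15b + 8/15}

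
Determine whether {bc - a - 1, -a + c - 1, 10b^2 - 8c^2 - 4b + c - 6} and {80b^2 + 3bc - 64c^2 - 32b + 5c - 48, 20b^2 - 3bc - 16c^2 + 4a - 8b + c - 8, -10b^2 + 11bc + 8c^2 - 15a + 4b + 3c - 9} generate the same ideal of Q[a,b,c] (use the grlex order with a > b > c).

Equality of ideals is decidable: compute both reduced Gröbner bases (unique for the ordering) and check whether they agree.
Buchberger on the first generating set:
f_1 = bc - a - 1, LT = bc.
f_2 = -a + c - 1, LT = a.
f_3 = 10b^2 - 8c^2 - 4b + c - 6, LT = b^2.

S(f_1,f_3): lcm = b^2c. S = 4/5c^3 - ab + 2/5bc - 1/10c^2 - b + 3/5c.
  reduce S modulo (f_1, f_2, f_3):
  remainder 4/5c^3 - 1/10c^2 ≠ 0; add g_4 = 4/5c^3 - 1/10c^2 to the basis.

The other S-polynomials (S(f_1,f_2), S(f_2,f_3), S(f_1,g_4), S(f_2,g_4), S(f_3,g_4)) all reduce to 0 modulo the current basis, so we have a Gröbner basis.
Inter-reduce: drop elements whose leading term is divisible by another's, tail-reduce, and make monic.
Reduced Gröbner basis: {c^3 - 1/8c^2, b^2 - 4/5c^2 - 2/5b + 1/10c - 3/5, bc - c, a - c + 1}.

Buchberger on the second generating set:
h_1 = 80b^2 + 3bc - 64c^2 - 32b + 5c - 48, LT = b^2.
h_2 = 20b^2 - 3bc - 16c^2 + 4a - 8b + c - 8, LT = b^2.
h_3 = -10b^2 + 11bc + 8c^2 - 15a + 4b + 3c - 9, LT = b^2.

S(h_1,h_2): lcm = b^2. S = 3/16bc - 1/5a + 1/80c - 1/5.
  reduce S modulo (h_1, h_2, h_3):
  remainder 3/16bc - 1/5a + 1/80c - 1/5 ≠ 0; add k_4 = 3/16bc - 1/5a + 1/80c - 1/5 to the basis.

S(h_1,h_3): lcm = b^2. S = 91/80bc - 3/2a + 29/80c - 3/2.
  reduce S modulo (h_1, h_2, h_3, k_4):
  remainder -43/150a + 43/150c - 43/150 ≠ 0; add k_5 = -43/150a + 43/150c - 43/150 to the basis.

S(h_1,k_4): lcm = b^2c. S = 3/80bc^2 - 4/5c^3 + 16/15ab - 7/15bc + 1/16c^2 + 16/15b - 3/5c.
  reduce S modulo (h_1, h_2, h_3, k_4, k_5):
  remainder -4/5c^3 + 1/10c^2 ≠ 0; add k_6 = -4/5c^3 + 1/10c^2 to the basis.

The other S-polynomials (S(h_2,h_3), S(h_2,k_4), S(h_3,k_4), S(h_1,k_5), S(h_2,k_5), S(h_3,k_5), S(k_4,k_5), S(h_1,k_6), S(h_2,k_6), S(h_3,k_6), S(k_4,k_6), S(k_5,k_6)) all reduce to 0 modulo the current basis, so we have a Gröbner basis.
Inter-reduce: drop elements whose leading term is divisible by another's, tail-reduce, and make monic.
Reduced Gröbner basis: {c^3 - 1/8c^2, b^2 - 4/5c^2 - 2/5b + 1/10c - 3/5, bc - c, a - c + 1}.

The two bases agree; hence the ideals are identical.

Yes, the ideals are equal.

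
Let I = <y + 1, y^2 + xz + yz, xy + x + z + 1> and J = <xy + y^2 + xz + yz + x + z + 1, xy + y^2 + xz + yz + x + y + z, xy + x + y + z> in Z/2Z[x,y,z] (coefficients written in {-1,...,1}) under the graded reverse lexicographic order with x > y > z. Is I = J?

Since reduced Gröbner bases are canonical representatives of ideals under a given ordering, it suffices to compute and compare them.
Buchberger on the first generating set:
f_1 = y + 1, LT = y.
f_2 = y^2 + xz + yz, LT = y^2.
f_3 = xy + x + z + 1, LT = xy.

S(f_1,f_2): lcm = y^2. S = xz + yz + y.
  reduce S modulo (f_1, f_2, f_3):
  remainder xz + z + 1 ≠ 0; add g_4 = xz + z + 1 to the basis.

S(f_1,f_3): lcm = xy. S = z + 1.
  reduce S modulo (f_1, f_2, f_3, g_4):
  remainder z + 1 ≠ 0; add g_5 = z + 1 to the basis.

S(g_4,g_5): lcm = xz. S = x + z + 1.
  reduce S modulo (f_1, f_2, f_3, g_4, g_5):
  remainder x ≠ 0; add g_6 = x to the basis.

The other S-polynomials (S(f_2,f_3), S(f_1,g_4), S(f_2,g_4), S(f_3,g_4), S(f_1,g_5), S(f_2,g_5), S(f_3,g_5), S(f_1,g_6), S(f_2,g_6), S(f_3,g_6), S(g_4,g_6), S(g_5,g_6)) all reduce to 0 modulo the current basis, so we have a Gröbner basis.
Inter-reduce: drop elements whose leading term is divisible by another's, tail-reduce, and make monic.
Reduced Gröbner basis: {x, y + 1, z + 1}.

Buchberger on the second generating set:
h_1 = xy + y^2 + xz + yz + x + z + 1, LT = xy.
h_2 = xy + y^2 + xz + yz + x + y + z, LT = xy.
h_3 = xy + x + y + z, LT = xy.

S(h_1,h_2): lcm = xy. S = y + 1.
  reduce S modulo (h_1, h_2, h_3):
  remainder y + 1 ≠ 0; add k_4 = y + 1 to the basis.

S(h_1,h_3): lcm = xy. S = y^2 + xz + yz + y + 1.
  reduce S modulo (h_1, h_2, h_3, k_4):
  remainder xz + z + 1 ≠ 0; add k_5 = xz + z + 1 to the basis.

S(h_1,k_4): lcm = xy. S = y^2 + xz + yz + z + 1.
  reduce S modulo (h_1, h_2, h_3, k_4, k_5):
  remainder z + 1 ≠ 0; add k_6 = z + 1 to the basis.

S(k_5,k_6): lcm = xz. S = x + z + 1.
  reduce S modulo (h_1, h_2, h_3, k_4, k_5, k_6):
  remainder x ≠ 0; add k_7 = x to the basis.

The other S-polynomials (S(h_2,h_3), S(h_2,k_4), S(h_3,k_4), S(h_1,k_5), S(h_2,k_5), S(h_3,k_5), S(k_4,k_5), S(h_1,k_6), S(h_2,k_6), S(h_3,k_6), S(k_4,k_6), S(h_1,k_7), S(h_2,k_7), S(h_3,k_7), S(k_4,k_7), S(k_5,k_7), S(k_6,k_7)) all reduce to 0 modulo the current basis, so we have a Gröbner basis.
Inter-reduce: drop elements whose leading term is divisible by another's, tail-reduce, and make monic.
Reduced Gröbner basis: {x, y + 1, z + 1}.

The two bases agree; hence the ideals are identical.

Yes, the ideals are equal.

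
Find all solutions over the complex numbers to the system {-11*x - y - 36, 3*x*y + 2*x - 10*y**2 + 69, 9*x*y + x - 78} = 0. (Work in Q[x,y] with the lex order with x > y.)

{(-3, -3)}

Compute a lex Gröbner basis by Buchberger's algorithm.
f_1 = -11*x - y - 36, LT = x.
f_2 = 3*x*y + 2*x - 10*y**2 + 69, LT = x*y.
f_3 = 9*x*y + x - 78, LT = x*y.

S(f_1,f_2): lcm = x*y. S = -2/3*x + 113/33*y**2 + 36/11*y - 23.
  leading term x: subtract (2/33)·f_1 from -2/3*x + 113/33*y**2 + 36/11*y - 23 → 113/33*y**2 + 10/3*y - 229/11
  leading term y**2: no divisor's leading term divides it; move 113/33*y**2 to the remainder.
  leading term y: no divisor's leading term divides it; move 10/3*y to the remainder.
  leading term 1: no divisor's leading term divides it; move -229/11 to the remainder.
  remainder 113/33*y**2 + 10/3*y - 229/11 ≠ 0; add h_4 = 113/33*y**2 + 10/3*y - 229/11 to the basis.

S(f_1,f_3): lcm = x*y. S = -1/9*x + 1/11*y**2 + 36/11*y + 26/3.
  leading term x: subtract (1/99)·f_1 from -1/9*x + 1/11*y**2 + 36/11*y + 26/3 → 1/11*y**2 + 325/99*y + 298/33
  leading term y**2: subtract (3/113)·h_4 from 1/11*y**2 + 325/99*y + 298/33 → 35735/11187*y + 35735/3729
  leading term y: no divisor's leading term divides it; move 35735/11187*y to the remainder.
  leading term 1: no divisor's leading term divides it; move 35735/3729 to the remainder.
  remainder 35735/11187*y + 35735/3729 ≠ 0; add h_5 = 35735/11187*y + 35735/3729 to the basis.

The other S-polynomials (S(f_2,f_3), S(f_1,h_4), S(f_2,h_4), S(f_3,h_4), S(f_1,h_5), S(f_2,h_5), S(f_3,h_5), S(h_4,h_5)) all reduce to 0 modulo the current basis, so we have a Gröbner basis.
Inter-reduce: drop elements whose leading term is divisible by another's, tail-reduce, and make monic.
Reduced Gröbner basis: {x + 3, y + 3}.

Elimination: the polynomial y + 3 lies in the elimination ideal for y, so y ∈ {-3}. For each such y, the remaining basis elements (now univariate) give the rest of the solution.
  y = -3: the earlier basis element becomes x + 3 = 0, giving x = -3 — point (-3, -3).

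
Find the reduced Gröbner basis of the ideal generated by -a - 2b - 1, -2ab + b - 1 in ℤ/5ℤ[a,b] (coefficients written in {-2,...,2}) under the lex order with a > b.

f_1 = -a - 2b - 1, LT = a.
f_2 = -2ab + b - 1, LT = ab.

S(f_1,f_2): lcm = ab. S = 2b² - b + 2.
  leading term b²: no divisor's leading term divides it; move 2b² to the remainder.
  leading term b: no divisor's leading term divides it; move -b to the remainder.
  leading term 1: no divisor's leading term divides it; move 2 to the remainder.
  remainder 2b² - b + 2 ≠ 0; add g_3 = 2b² - b + 2 to the basis.

The other S-polynomials (S(f_1,g_3), S(f_2,g_3)) all reduce to 0 modulo the current basis, so we have a Gröbner basis.
Inter-reduce: drop elements whose leading term is divisible by another's, tail-reduce, and make monic.

G = {a + 2b + 1, b² + 2b + 1}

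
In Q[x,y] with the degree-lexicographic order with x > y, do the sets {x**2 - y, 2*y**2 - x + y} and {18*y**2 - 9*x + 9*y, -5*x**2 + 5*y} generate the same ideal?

Yes, the ideals are equal.

Two ideals are equal iff their reduced Gröbner bases coincide (the reduced basis is unique for a fixed ordering).
Buchberger on the first generating set:
f_1 = x**2 - y, LT = x**2.
f_2 = 2*y**2 - x + y, LT = y**2.

The S-polynomials (S(f_1,f_2)) all reduce to 0 modulo the current basis, so we have a Gröbner basis.
Inter-reduce: drop elements whose leading term is divisible by another's, tail-reduce, and make monic.
Reduced Gröbner basis: {x**2 - y, y**2 - 1/2*x + 1/2*y}.

Buchberger on the second generating set:
h_1 = 18*y**2 - 9*x + 9*y, LT = y**2.
h_2 = -5*x**2 + 5*y, LT = x**2.

The S-polynomials (S(h_1,h_2)) all reduce to 0 modulo the current basis, so we have a Gröbner basis.
Inter-reduce: drop elements whose leading term is divisible by another's, tail-reduce, and make monic.
Reduced Gröbner basis: {x**2 - y, y**2 - 1/2*x + 1/2*y}.

These coincide, so the ideals are equal.
The choice of monomial ordering does not affect the verdict — as long as both bases are computed under the same ordering, their equality decides ideal equality.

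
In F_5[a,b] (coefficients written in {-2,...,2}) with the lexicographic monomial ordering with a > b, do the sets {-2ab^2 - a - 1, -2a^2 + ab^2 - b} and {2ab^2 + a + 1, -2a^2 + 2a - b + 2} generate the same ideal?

Yes, the ideals are equal.

Two ideals are equal iff their reduced Gröbner bases coincide (the reduced basis is unique for a fixed ordering).
Buchberger on the first generating set:
f_1 = -2ab^2 - a - 1, LT = ab^2.
f_2 = -2a^2 + ab^2 - b, LT = a^2.

S(f_1,f_2): lcm = a^2b^2. S = -2a^2 - 2ab^4 - 2a + 2b^3.
  leading term a^2: subtract (1)·f_2 from -2a^2 - 2ab^4 - 2a + 2b^3 → -2ab^4 - ab^2 - 2a + 2b^3 + b
  leading term ab^4: subtract (b^2)·f_1 from -2ab^4 - ab^2 - 2a + 2b^3 + b → -2a + 2b^3 + b^2 + b
  leading term a: no divisor's leading term divides it; move -2a to the remainder.
  leading term b^3: no divisor's leading term divides it; move 2b^3 to the remainder.
  leading term b^2: no divisor's leading term divides it; move b^2 to the remainder.
  leading term b: no divisor's leading term divides it; move b to the remainder.
  remainder -2a + 2b^3 + b^2 + b ≠ 0; add g_3 = -2a + 2b^3 + b^2 + b to the basis.

S(f_1,g_3): lcm = ab^2. S = -2a + b^5 - 2b^4 - 2b^3 - 2.
  leading term a: subtract (1)·g_3 from -2a + b^5 - 2b^4 - 2b^3 - 2 → b^5 - 2b^4 + b^3 - b^2 - b - 2
  leading term b^5: no divisor's leading term divides it; move b^5 to the remainder.
  leading term b^4: no divisor's leading term divides it; move -2b^4 to the remainder.
  leading term b^3: no divisor's leading term divides it; move b^3 to the remainder.
  leading term b^2: no divisor's leading term divides it; move -b^2 to the remainder.
  leading term b: no divisor's leading term divides it; move -b to the remainder.
  leading term 1: no divisor's leading term divides it; move -2 to the remainder.
  remainder b^5 - 2b^4 + b^3 - b^2 - b - 2 ≠ 0; add g_4 = b^5 - 2b^4 + b^3 - b^2 - b - 2 to the basis.

The other S-polynomials (S(f_2,g_3), S(f_1,g_4), S(f_2,g_4), S(g_3,g_4)) all reduce to 0 modulo the current basis, so we have a Gröbner basis.
Inter-reduce: drop elements whose leading term is divisible by another's, tail-reduce, and make monic.
Reduced Gröbner basis: {a - b^3 + 2b^2 + 2b, b^5 - 2b^4 + b^3 - b^2 - b - 2}.

Buchberger on the second generating set:
h_1 = 2ab^2 + a + 1, LT = ab^2.
h_2 = -2a^2 + 2a - b + 2, LT = a^2.

S(h_1,h_2): lcm = a^2b^2. S = -2a^2 + ab^2 - 2a + 2b^3 + b^2.
  leading term a^2: subtract (1)·h_2 from -2a^2 + ab^2 - 2a + 2b^3 + b^2 → ab^2 + a + 2b^3 + b^2 + b - 2
  leading term ab^2: subtract (-2)·h_1 from ab^2 + a + 2b^3 + b^2 + b - 2 → -2a + 2b^3 + b^2 + b
  leading term a: no divisor's leading term divides it; move -2a to the remainder.
  leading term b^3: no divisor's leading term divides it; move 2b^3 to the remainder.
  leading term b^2: no divisor's leading term divides it; move b^2 to the remainder.
  leading term b: no divisor's leading term divides it; move b to the remainder.
  remainder -2a + 2b^3 + b^2 + b ≠ 0; add k_3 = -2a + 2b^3 + b^2 + b to the basis.

S(h_1,k_3): lcm = ab^2. S = -2a + b^5 - 2b^4 - 2b^3 - 2.
  leading term a: subtract (1)·k_3 from -2a + b^5 - 2b^4 - 2b^3 - 2 → b^5 - 2b^4 + b^3 - b^2 - b - 2
  leading term b^5: no divisor's leading term divides it; move b^5 to the remainder.
  leading term b^4: no divisor's leading term divides it; move -2b^4 to the remainder.
  leading term b^3: no divisor's leading term divides it; move b^3 to the remainder.
  leading term b^2: no divisor's leading term divides it; move -b^2 to the remainder.
  leading term b: no divisor's leading term divides it; move -b to the remainder.
  leading term 1: no divisor's leading term divides it; move -2 to the remainder.
  remainder b^5 - 2b^4 + b^3 - b^2 - b - 2 ≠ 0; add k_4 = b^5 - 2b^4 + b^3 - b^2 - b - 2 to the basis.

The other S-polynomials (S(h_2,k_3), S(h_1,k_4), S(h_2,k_4), S(k_3,k_4)) all reduce to 0 modulo the current basis, so we have a Gröbner basis.
Inter-reduce: drop elements whose leading term is divisible by another's, tail-reduce, and make monic.
Reduced Gröbner basis: {a - b^3 + 2b^2 + 2b, b^5 - 2b^4 + b^3 - b^2 - b - 2}.

Same reduced basis, so the two generating sets span the same ideal.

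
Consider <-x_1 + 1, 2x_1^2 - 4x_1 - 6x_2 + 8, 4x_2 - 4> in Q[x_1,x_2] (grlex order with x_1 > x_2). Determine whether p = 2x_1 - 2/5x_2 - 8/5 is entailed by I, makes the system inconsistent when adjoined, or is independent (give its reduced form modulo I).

2x_1 - 2/5x_2 - 8/5 lies in I (it reduces to 0).

First compute the reduced Gröbner basis of I by Buchberger's algorithm.
f_1 = -x_1 + 1, LT = x_1.
f_2 = 2x_1^2 - 4x_1 - 6x_2 + 8, LT = x_1^2.
f_3 = 4x_2 - 4, LT = x_2.

The S-polynomials (S(f_1,f_2), S(f_1,f_3), S(f_2,f_3)) all reduce to 0 modulo the current basis, so we have a Gröbner basis.
Inter-reduce: drop elements whose leading term is divisible by another's, tail-reduce, and make monic.
Reduced Gröbner basis: {x_1 - 1, x_2 - 1}.
Label its elements g_1 = x_1 - 1, g_2 = x_2 - 1.

Reduce p = 2x_1 - 2/5x_2 - 8/5 modulo G:
  leading term x_1: subtract (2)·g_1 from 2x_1 - 2/5x_2 - 8/5 → -2/5x_2 + 2/5
  leading term x_2: subtract (-2/5)·g_2 from -2/5x_2 + 2/5 → 0
  normal form = 0.
Since the normal form is 0, p ∈ I.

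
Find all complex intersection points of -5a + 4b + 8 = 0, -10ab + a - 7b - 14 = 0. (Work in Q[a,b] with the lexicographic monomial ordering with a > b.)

Compute a lex Gröbner basis by Buchberger's algorithm.
f_1 = -5a + 4b + 8, LT = a.
f_2 = -10ab + a - 7b - 14, LT = ab.

S(f_1,f_2): lcm = ab. S = 1/10a - 4/5b^2 - 23/10b - 7/5.
  leading term a: subtract (-1/50)·f_1 from 1/10a - 4/5b^2 - 23/10b - 7/5 → -4/5b^2 - 111/50b - 31/25
  leading term b^2: no divisor's leading term divides it; move -4/5b^2 to the remainder.
  leading term b: no divisor's leading term divides it; move -111/50b to the remainder.
  leading term 1: no divisor's leading term divides it; move -31/25 to the remainder.
  remainder -4/5b^2 - 111/50b - 31/25 ≠ 0; add h_3 = -4/5b^2 - 111/50b - 31/25 to the basis.

S(f_1,h_3): leading monomials are coprime, so the S-polynomial reduces to 0 (Buchberger's first criterion).
S(f_2,h_3): lcm = ab^2. S = -23/8ab - 31/20a + 7/10b^2 + 7/5b.
  leading term ab: subtract (23/40b)·f_1 from -23/8ab - 31/20a + 7/10b^2 + 7/5b → -31/20a - 8/5b^2 - 16/5b
  leading term a: subtract (31/100)·f_1 from -31/20a - 8/5b^2 - 16/5b → -8/5b^2 - 111/25b - 62/25
  leading term b^2: subtract (2)·h_3 from -8/5b^2 - 111/25b - 62/25 → 0
  remainder 0.

Every S-polynomial of the final basis reduces to 0, so we have a Gröbner basis.
Inter-reduce: drop elements whose leading term is divisible by another's, tail-reduce, and make monic.
Reduced Gröbner basis: {a - 4/5b - 8/5, b^2 + 111/40b + 31/20}.

A lex Gröbner basis eliminates variables successively. Here b^2 + 111/40b + 31/20 depends only on b, with roots {-2, -31/40}; lifting each root through the earlier basis elements recovers the full solutions.
  b = -2: the earlier basis element becomes a = 0, giving a = 0 — point (0, -2).
  b = -31/40: the earlier basis element becomes a - 49/50 = 0, giving a = 49/50 — point (49/50, -31/40).

{(0, -2), (49/50, -31/40)}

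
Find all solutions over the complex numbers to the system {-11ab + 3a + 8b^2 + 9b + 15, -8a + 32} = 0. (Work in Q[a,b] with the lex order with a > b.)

{(4, 1), (4, 27/8)}

Compute a lex Gröbner basis by Buchberger's algorithm.
f_1 = -11ab + 3a + 8b^2 + 9b + 15, LT = ab.
f_2 = -8a + 32, LT = a.

S(f_1,f_2): lcm = ab. S = -3/11a - 8/11b^2 + 35/11b - 15/11.
  reduce S modulo (f_1, f_2):
  remainder -8/11b^2 + 35/11b - 27/11 ≠ 0; add h_3 = -8/11b^2 + 35/11b - 27/11 to the basis.

The other S-polynomials (S(f_1,h_3), S(f_2,h_3)) all reduce to 0 modulo the current basis, so we have a Gröbner basis.
Inter-reduce: drop elements whose leading term is divisible by another's, tail-reduce, and make monic.
Reduced Gröbner basis: {a - 4, b^2 - 35/8b + 27/8}.

A lex Gröbner basis eliminates variables successively. Here b^2 - 35/8b + 27/8 depends only on b, with roots {1, 27/8}; lifting each root through the earlier basis elements recovers the full solutions.
  b = 1: the earlier basis element becomes a - 4 = 0, giving a = 4 — point (4, 1).
  b = 27/8: the earlier basis element becomes a - 4 = 0, giving a = 4 — point (4, 27/8).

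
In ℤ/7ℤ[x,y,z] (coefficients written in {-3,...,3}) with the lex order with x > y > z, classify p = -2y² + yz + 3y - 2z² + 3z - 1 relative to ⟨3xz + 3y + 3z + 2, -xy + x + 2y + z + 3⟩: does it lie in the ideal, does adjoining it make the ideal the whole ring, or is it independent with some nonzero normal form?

First compute the reduced Gröbner basis of I by Buchberger's algorithm.
f_1 = 3xz + 3y + 3z + 2, LT = xz.
f_2 = -xy + x + 2y + z + 3, LT = xy.

S(f_1,f_2): lcm = xyz. S = xz + y² + 3yz + 3y + z² + 3z.
  leading term xz: subtract (-2)·f_1 from xz + y² + 3yz + 3y + z² + 3z → y² + 3yz + 2y + z² + 2z - 3
  leading term y²: no divisor's leading term divides it; move y² to the remainder.
  leading term yz: no divisor's leading term divides it; move 3yz to the remainder.
  leading term y: no divisor's leading term divides it; move 2y to the remainder.
  leading term z²: no divisor's leading term divides it; move z² to the remainder.
  leading term z: no divisor's leading term divides it; move 2z to the remainder.
  leading term 1: no divisor's leading term divides it; move -3 to the remainder.
  remainder y² + 3yz + 2y + z² + 2z - 3 ≠ 0; add h_3 = y² + 3yz + 2y + z² + 2z - 3 to the basis.

The other S-polynomials (S(f_1,h_3), S(f_2,h_3)) all reduce to 0 modulo the current basis, so we have a Gröbner basis.
Inter-reduce: drop elements whose leading term is divisible by another's, tail-reduce, and make monic.
Reduced Gröbner basis: {xy - x - 2y - z - 3, xz + y + z + 3, y² + 3yz + 2y + z² + 2z - 3}.
Label its elements g_1 = xy - x - 2y - z - 3, g_2 = xz + y + z + 3, g_3 = y² + 3yz + 2y + z² + 2z - 3.

Reduce p = -2y² + yz + 3y - 2z² + 3z - 1 modulo G:
  leading term y²: subtract (-2)·g_3 from -2y² + yz + 3y - 2z² + 3z - 1 → 0
  normal form = 0.
Since the normal form is 0, p ∈ I.

-2y² + yz + 3y - 2z² + 3z - 1 lies in I (it reduces to 0).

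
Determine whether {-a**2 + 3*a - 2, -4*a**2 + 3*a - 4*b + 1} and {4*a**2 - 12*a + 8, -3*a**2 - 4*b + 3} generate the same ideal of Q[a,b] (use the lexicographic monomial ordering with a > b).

Yes, the ideals are equal.

Since reduced Gröbner bases are canonical representatives of ideals under a given ordering, it suffices to compute and compare them.
Buchberger on the first generating set:
f_1 = -a**2 + 3*a - 2, LT = a**2.
f_2 = -4*a**2 + 3*a - 4*b + 1, LT = a**2.

S(f_1,f_2): lcm = a**2. S = -9/4*a - b + 9/4.
  reduce S modulo (f_1, f_2):
  remainder -9/4*a - b + 9/4 ≠ 0; add g_3 = -9/4*a - b + 9/4 to the basis.

S(f_1,g_3): lcm = a**2. S = -4/9*a*b - 2*a + 2.
  reduce S modulo (f_1, f_2, g_3):
  remainder 16/81*b**2 + 4/9*b ≠ 0; add g_4 = 16/81*b**2 + 4/9*b to the basis.

The other S-polynomials (S(f_2,g_3), S(f_1,g_4), S(f_2,g_4), S(g_3,g_4)) all reduce to 0 modulo the current basis, so we have a Gröbner basis.
Inter-reduce: drop elements whose leading term is divisible by another's, tail-reduce, and make monic.
Reduced Gröbner basis: {a + 4/9*b - 1, b**2 + 9/4*b}.

Buchberger on the second generating set:
h_1 = 4*a**2 - 12*a + 8, LT = a**2.
h_2 = -3*a**2 - 4*b + 3, LT = a**2.

S(h_1,h_2): lcm = a**2. S = -3*a - 4/3*b + 3.
  reduce S modulo (h_1, h_2):
  remainder -3*a - 4/3*b + 3 ≠ 0; add k_3 = -3*a - 4/3*b + 3 to the basis.

S(h_1,k_3): lcm = a**2. S = -4/9*a*b - 2*a + 2.
  reduce S modulo (h_1, h_2, k_3):
  remainder 16/81*b**2 + 4/9*b ≠ 0; add k_4 = 16/81*b**2 + 4/9*b to the basis.

The other S-polynomials (S(h_2,k_3), S(h_1,k_4), S(h_2,k_4), S(k_3,k_4)) all reduce to 0 modulo the current basis, so we have a Gröbner basis.
Inter-reduce: drop elements whose leading term is divisible by another's, tail-reduce, and make monic.
Reduced Gröbner basis: {a + 4/9*b - 1, b**2 + 9/4*b}.

The two bases agree; hence the ideals are identical.
The same test decides containment: I ⊆ J iff every generator of I reduces to 0 modulo a Gröbner basis of J.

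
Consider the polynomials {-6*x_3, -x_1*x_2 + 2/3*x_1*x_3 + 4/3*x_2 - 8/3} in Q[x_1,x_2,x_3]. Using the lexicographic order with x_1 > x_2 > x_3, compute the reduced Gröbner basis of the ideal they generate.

G = {x_1*x_2 - 4/3*x_2 + 8/3, x_3}

f_1 = -6*x_3, LT = x_3.
f_2 = -x_1*x_2 + 2/3*x_1*x_3 + 4/3*x_2 - 8/3, LT = x_1*x_2.

The S-polynomials (S(f_1,f_2)) all reduce to 0 modulo the current basis, so we have a Gröbner basis.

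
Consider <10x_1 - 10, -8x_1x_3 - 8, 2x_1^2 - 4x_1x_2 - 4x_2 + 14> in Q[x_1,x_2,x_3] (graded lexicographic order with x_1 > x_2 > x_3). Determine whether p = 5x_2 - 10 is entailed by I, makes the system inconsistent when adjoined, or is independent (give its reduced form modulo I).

First compute the reduced Gröbner basis of I by Buchberger's algorithm.
f_1 = 10x_1 - 10, LT = x_1.
f_2 = -8x_1x_3 - 8, LT = x_1x_3.
f_3 = 2x_1^2 - 4x_1x_2 - 4x_2 + 14, LT = x_1^2.

S(f_1,f_2): lcm = x_1x_3. S = -x_3 - 1.
  reduce S modulo (f_1, f_2, f_3):
  remainder -x_3 - 1 ≠ 0; add h_4 = -x_3 - 1 to the basis.

S(f_1,f_3): lcm = x_1^2. S = 2x_1x_2 - x_1 + 2x_2 - 7.
  reduce S modulo (f_1, f_2, f_3, h_4):
  remainder 4x_2 - 8 ≠ 0; add h_5 = 4x_2 - 8 to the basis.

The other S-polynomials (S(f_2,f_3), S(f_1,h_4), S(f_2,h_4), S(f_3,h_4), S(f_1,h_5), S(f_2,h_5), S(f_3,h_5), S(h_4,h_5)) all reduce to 0 modulo the current basis, so we have a Gröbner basis.
Inter-reduce: drop elements whose leading term is divisible by another's, tail-reduce, and make monic.
Reduced Gröbner basis: {x_1 - 1, x_2 - 2, x_3 + 1}.
Label its elements g_1 = x_1 - 1, g_2 = x_2 - 2, g_3 = x_3 + 1.

Reduce p = 5x_2 - 10 modulo G:
  leading term x_2: subtract (5)·g_2 from 5x_2 - 10 → 0
  normal form = 0.
Since the normal form is 0, p ∈ I.

The remainder on division by a Gröbner basis is unique — it is the normal form.

5x_2 - 10 lies in I (it reduces to 0).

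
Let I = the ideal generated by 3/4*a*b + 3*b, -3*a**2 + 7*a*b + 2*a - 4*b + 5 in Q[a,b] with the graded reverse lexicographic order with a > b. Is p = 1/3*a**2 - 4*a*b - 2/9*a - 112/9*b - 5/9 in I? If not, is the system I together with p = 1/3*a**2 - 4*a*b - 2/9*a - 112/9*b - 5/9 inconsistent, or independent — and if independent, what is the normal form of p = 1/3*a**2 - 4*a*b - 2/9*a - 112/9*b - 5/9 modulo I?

First compute the reduced Gröbner basis of I by Buchberger's algorithm.
f_1 = 3/4*a*b + 3*b, LT = a*b.
f_2 = -3*a**2 + 7*a*b + 2*a - 4*b + 5, LT = a**2.

S(f_1,f_2): lcm = a**2*b. S = 7/3*a*b**2 + 14/3*a*b - 4/3*b**2 + 5/3*b.
  leading term a*b**2: subtract (28/9*b)·f_1 from 7/3*a*b**2 + 14/3*a*b - 4/3*b**2 + 5/3*b → 14/3*a*b - 32/3*b**2 + 5/3*b
  leading term a*b: subtract (56/9)·f_1 from 14/3*a*b - 32/3*b**2 + 5/3*b → -32/3*b**2 - 17*b
  leading term b**2: no divisor's leading term divides it; move -32/3*b**2 to the remainder.
  leading term b: no divisor's leading term divides it; move -17*b to the remainder.
  remainder -32/3*b**2 - 17*b ≠ 0; add h_3 = -32/3*b**2 - 17*b to the basis.

The other S-polynomials (S(f_1,h_3), S(f_2,h_3)) all reduce to 0 modulo the current basis, so we have a Gröbner basis.
Inter-reduce: drop elements whose leading term is divisible by another's, tail-reduce, and make monic.
Reduced Gröbner basis: {a**2 - 2/3*a + 32/3*b - 5/3, a*b + 4*b, b**2 + 51/32*b}.
Label its elements g_1 = a**2 - 2/3*a + 32/3*b - 5/3, g_2 = a*b + 4*b, g_3 = b**2 + 51/32*b.

Reduce p = 1/3*a**2 - 4*a*b - 2/9*a - 112/9*b - 5/9 modulo G:
  leading term a**2: subtract (1/3)·g_1 from 1/3*a**2 - 4*a*b - 2/9*a - 112/9*b - 5/9 → -4*a*b - 16*b
  leading term a*b: subtract (-4)·g_2 from -4*a*b - 16*b → 0
  normal form = 0.
Since the normal form is 0, p ∈ I.

1/3*a**2 - 4*a*b - 2/9*a - 112/9*b - 5/9 lies in I (it reduces to 0).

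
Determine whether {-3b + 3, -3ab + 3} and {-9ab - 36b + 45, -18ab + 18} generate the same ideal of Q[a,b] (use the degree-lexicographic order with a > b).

Yes, the ideals are equal.

Since reduced Gröbner bases are canonical representatives of ideals under a given ordering, it suffices to compute and compare them.
Buchberger on the first generating set:
f_1 = -3b + 3, LT = b.
f_2 = -3ab + 3, LT = ab.

S(f_1,f_2): lcm = ab. S = -a + 1.
  reduce S modulo (f_1, f_2):
  remainder -a + 1 ≠ 0; add g_3 = -a + 1 to the basis.

The other S-polynomials (S(f_1,g_3), S(f_2,g_3)) all reduce to 0 modulo the current basis, so we have a Gröbner basis.
Inter-reduce: drop elements whose leading term is divisible by another's, tail-reduce, and make monic.
Reduced Gröbner basis: {a - 1, b - 1}.

Buchberger on the second generating set:
h_1 = -9ab - 36b + 45, LT = ab.
h_2 = -18ab + 18, LT = ab.

S(h_1,h_2): lcm = ab. S = 4b - 4.
  reduce S modulo (h_1, h_2):
  remainder 4b - 4 ≠ 0; add k_3 = 4b - 4 to the basis.

S(h_1,k_3): lcm = ab. S = a + 4b - 5.
  reduce S modulo (h_1, h_2, k_3):
  remainder a - 1 ≠ 0; add k_4 = a - 1 to the basis.

The other S-polynomials (S(h_2,k_3), S(h_1,k_4), S(h_2,k_4), S(k_3,k_4)) all reduce to 0 modulo the current basis, so we have a Gröbner basis.
Inter-reduce: drop elements whose leading term is divisible by another's, tail-reduce, and make monic.
Reduced Gröbner basis: {a - 1, b - 1}.

Same reduced basis, so the two generating sets span the same ideal.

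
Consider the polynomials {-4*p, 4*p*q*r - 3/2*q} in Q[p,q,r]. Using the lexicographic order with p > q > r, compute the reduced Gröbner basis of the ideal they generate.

G = {p, q}

f_1 = -4*p, LT = p.
f_2 = 4*p*q*r - 3/2*q, LT = p*q*r.

S(f_1,f_2): lcm = p*q*r. S = 3/8*q.
  leading term q: no divisor's leading term divides it; move 3/8*q to the remainder.
  remainder 3/8*q ≠ 0; add g_3 = 3/8*q to the basis.

The other S-polynomials (S(f_1,g_3), S(f_2,g_3)) all reduce to 0 modulo the current basis, so we have a Gröbner basis.
Inter-reduce: drop elements whose leading term is divisible by another's, tail-reduce, and make monic.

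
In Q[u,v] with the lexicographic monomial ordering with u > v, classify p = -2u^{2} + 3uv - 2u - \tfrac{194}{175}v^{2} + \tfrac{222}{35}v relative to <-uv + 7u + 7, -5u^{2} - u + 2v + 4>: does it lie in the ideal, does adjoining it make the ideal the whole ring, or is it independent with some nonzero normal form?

-2u^{2} + 3uv - 2u - \tfrac{194}{175}v^{2} + \tfrac{222}{35}v lies in I (it reduces to 0).

First compute the reduced Gröbner basis of I by Buchberger's algorithm.
f_1 = -uv + 7u + 7, LT = uv.
f_2 = -5u^{2} - u + 2v + 4, LT = u^{2}.

S(f_1,f_2): lcm = u^{2}v. S = -7u^{2} - \tfrac{1}{5}uv - 7u + \tfrac{2}{5}v^{2} + \tfrac{4}{5}v.
  leading term u^{2}: subtract (\tfrac{7}{5})·f_2 from -7u^{2} - \tfrac{1}{5}uv - 7u + \tfrac{2}{5}v^{2} + \tfrac{4}{5}v → -\tfrac{1}{5}uv - \tfrac{28}{5}u + \tfrac{2}{5}v^{2} - 2v - \tfrac{28}{5}
  leading term uv: subtract (\tfrac{1}{5})·f_1 from -\tfrac{1}{5}uv - \tfrac{28}{5}u + \tfrac{2}{5}v^{2} - 2v - \tfrac{28}{5} → -7u + \tfrac{2}{5}v^{2} - 2v - 7
  leading term u: no divisor's leading term divides it; move -7u to the remainder.
  leading term v^{2}: no divisor's leading term divides it; move \tfrac{2}{5}v^{2} to the remainder.
  leading term v: no divisor's leading term divides it; move -2v to the remainder.
  leading term 1: no divisor's leading term divides it; move -7 to the remainder.
  remainder -7u + \tfrac{2}{5}v^{2} - 2v - 7 ≠ 0; add h_3 = -7u + \tfrac{2}{5}v^{2} - 2v - 7 to the basis.

S(f_1,h_3): lcm = uv. S = -7u + \tfrac{2}{35}v^{3} - \tfrac{2}{7}v^{2} - v - 7.
  leading term u: subtract (1)·h_3 from -7u + \tfrac{2}{35}v^{3} - \tfrac{2}{7}v^{2} - v - 7 → \tfrac{2}{35}v^{3} - \tfrac{24}{35}v^{2} + v
  leading term v^{3}: no divisor's leading term divides it; move \tfrac{2}{35}v^{3} to the remainder.
  leading term v^{2}: no divisor's leading term divides it; move -\tfrac{24}{35}v^{2} to the remainder.
  leading term v: no divisor's leading term divides it; move v to the remainder.
  remainder \tfrac{2}{35}v^{3} - \tfrac{24}{35}v^{2} + v ≠ 0; add h_4 = \tfrac{2}{35}v^{3} - \tfrac{24}{35}v^{2} + v to the basis.

The other S-polynomials (S(f_2,h_3), S(f_1,h_4), S(f_2,h_4), S(h_3,h_4)) all reduce to 0 modulo the current basis, so we have a Gröbner basis.
Inter-reduce: drop elements whose leading term is divisible by another's, tail-reduce, and make monic.
Reduced Gröbner basis: {u - \tfrac{2}{35}v^{2} + \tfrac{2}{7}v + 1, v^{3} - 12v^{2} + \tfrac{35}{2}v}.
Label its elements g_1 = u - \tfrac{2}{35}v^{2} + \tfrac{2}{7}v + 1, g_2 = v^{3} - 12v^{2} + \tfrac{35}{2}v.

Reduce p = -2u^{2} + 3uv - 2u - \tfrac{194}{175}v^{2} + \tfrac{222}{35}v modulo G:
  leading term u^{2}: subtract (-2u)·g_1 from -2u^{2} + 3uv - 2u - \tfrac{194}{175}v^{2} + \tfrac{222}{35}v → -\tfrac{4}{35}uv^{2} + \tfrac{25}{7}uv - \tfrac{194}{175}v^{2} + \tfrac{222}{35}v
  leading term uv^{2}: subtract (-\tfrac{4}{35}v^{2})·g_1 from -\tfrac{4}{35}uv^{2} + \tfrac{25}{7}uv - \tfrac{194}{175}v^{2} + \tfrac{222}{35}v → \tfrac{25}{7}uv - \tfrac{8}{1225}v^{4} + \tfrac{8}{245}v^{3} - \tfrac{174}{175}v^{2} + \tfrac{222}{35}v
  leading term uv: subtract (\tfrac{25}{7}v)·g_1 from \tfrac{25}{7}uv - \tfrac{8}{1225}v^{4} + \tfrac{8}{245}v^{3} - \tfrac{174}{175}v^{2} + \tfrac{222}{35}v → -\tfrac{8}{1225}v^{4} + \tfrac{58}{245}v^{3} - \tfrac{2468}{1225}v^{2} + \tfrac{97}{35}v
  leading term v^{4}: subtract (-\tfrac{8}{1225}v)·g_2 from -\tfrac{8}{1225}v^{4} + \tfrac{58}{245}v^{3} - \tfrac{2468}{1225}v^{2} + \tfrac{97}{35}v → \tfrac{194}{1225}v^{3} - \tfrac{2328}{1225}v^{2} + \tfrac{97}{35}v
  leading term v^{3}: subtract (\tfrac{194}{1225})·g_2 from \tfrac{194}{1225}v^{3} - \tfrac{2328}{1225}v^{2} + \tfrac{97}{35}v → 0
  normal form = 0.
Since the normal form is 0, p ∈ I.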